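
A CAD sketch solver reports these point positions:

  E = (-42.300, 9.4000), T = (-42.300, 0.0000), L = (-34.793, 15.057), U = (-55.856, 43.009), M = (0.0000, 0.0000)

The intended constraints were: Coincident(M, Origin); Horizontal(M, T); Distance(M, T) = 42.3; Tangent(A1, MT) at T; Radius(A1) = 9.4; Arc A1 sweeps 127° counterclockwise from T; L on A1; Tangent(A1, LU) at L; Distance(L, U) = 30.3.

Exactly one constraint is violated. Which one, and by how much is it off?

Distance(L, U) = 30.3 — off by 4.70.

M = (0.00, 0.00) ✓; M.y = 0.00, T.y = 0.00 ✓; |MT| = 42.30 ✓; ∠(ET, TM) = 90.00° ✓; |ET| = 9.400 ✓; bearing(E→L) − bearing(E→T) = 127.0° ✓; |EL| = 9.400 ✓; ∠(EL, LU) = 90.00° ✓; |LU| = 35.00 ✗.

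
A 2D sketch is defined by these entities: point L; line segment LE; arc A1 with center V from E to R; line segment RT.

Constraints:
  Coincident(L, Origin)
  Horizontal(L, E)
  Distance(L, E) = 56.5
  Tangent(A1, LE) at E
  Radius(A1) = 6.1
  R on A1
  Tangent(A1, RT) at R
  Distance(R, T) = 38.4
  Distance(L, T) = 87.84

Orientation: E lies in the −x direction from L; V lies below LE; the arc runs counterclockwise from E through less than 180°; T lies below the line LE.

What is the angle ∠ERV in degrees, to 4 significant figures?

58.56°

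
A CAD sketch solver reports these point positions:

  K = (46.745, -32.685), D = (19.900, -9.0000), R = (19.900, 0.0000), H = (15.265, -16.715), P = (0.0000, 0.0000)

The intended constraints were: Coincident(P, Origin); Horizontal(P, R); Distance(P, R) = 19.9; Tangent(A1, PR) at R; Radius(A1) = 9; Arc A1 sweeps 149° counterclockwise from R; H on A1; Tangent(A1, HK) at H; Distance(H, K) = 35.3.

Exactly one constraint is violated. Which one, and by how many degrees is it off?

Tangent(A1, HK) at H — off by 4.10°.

P = (0.00, 0.00) ✓; P.y = 0.00, R.y = 0.00 ✓; |PR| = 19.90 ✓; ∠(DR, RP) = 90.00° ✓; |DR| = 9.000 ✓; bearing(D→H) − bearing(D→R) = 149.0° ✓; |DH| = 9.000 ✓; ∠(DH, HK) = 85.90° ✗; |HK| = 35.30 ✓.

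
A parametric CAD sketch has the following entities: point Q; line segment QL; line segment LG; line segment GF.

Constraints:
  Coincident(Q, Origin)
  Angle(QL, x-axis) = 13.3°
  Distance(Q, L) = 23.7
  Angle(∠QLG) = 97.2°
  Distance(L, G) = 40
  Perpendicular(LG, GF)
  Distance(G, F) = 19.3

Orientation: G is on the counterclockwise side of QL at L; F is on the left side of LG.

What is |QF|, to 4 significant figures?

43.18

Q is at the origin; QL runs at 13.3° with length 23.7, so L = 23.7·(cos 13.3°, sin 13.3°) = (23.06, 5.452). ∠QLG = 97.2°, so LG runs at 13.3° + (180° − 97.2°) = 96.10° from the x-axis; with |LG| = 40.0, G = L + 40.0·(cos 96.10°, sin 96.10°) = (18.81, 45.23). The perpendicularity gives GF at right angles to LG; with |GF| = 19.3 on the left of LG, F = G + 19.3·(-0.9943, -0.1063) = (-0.3769, 43.17). Then |QF| = |F − Q| = 43.18.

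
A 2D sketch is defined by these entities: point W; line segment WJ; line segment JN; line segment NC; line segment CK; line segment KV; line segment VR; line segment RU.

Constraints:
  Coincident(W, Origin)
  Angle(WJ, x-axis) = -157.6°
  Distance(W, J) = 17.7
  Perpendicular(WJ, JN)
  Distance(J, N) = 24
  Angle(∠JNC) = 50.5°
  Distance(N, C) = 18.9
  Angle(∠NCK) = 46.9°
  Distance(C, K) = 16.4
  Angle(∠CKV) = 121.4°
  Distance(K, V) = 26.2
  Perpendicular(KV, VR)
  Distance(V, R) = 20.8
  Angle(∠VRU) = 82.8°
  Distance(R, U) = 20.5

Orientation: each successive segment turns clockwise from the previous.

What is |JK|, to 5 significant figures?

10.008

W is at the origin; WJ runs at -157.6° with length 17.7, so J = (-16.364, -6.7449). The perpendicularity gives JN at right angles to WJ, so JN runs at 112.40°; with |JN| = 24.0, N = (-25.510, 15.444). ∠JNC = 50.5° gives NC at -17.100° from the x-axis; with |NC| = 18.9, C = (-7.4457, 9.8868). ∠NCK = 46.9° gives CK at -150.20° from the x-axis; with |CK| = 16.4, K = (-21.677, 1.7364). Then |JK| = |K − J| = 10.008.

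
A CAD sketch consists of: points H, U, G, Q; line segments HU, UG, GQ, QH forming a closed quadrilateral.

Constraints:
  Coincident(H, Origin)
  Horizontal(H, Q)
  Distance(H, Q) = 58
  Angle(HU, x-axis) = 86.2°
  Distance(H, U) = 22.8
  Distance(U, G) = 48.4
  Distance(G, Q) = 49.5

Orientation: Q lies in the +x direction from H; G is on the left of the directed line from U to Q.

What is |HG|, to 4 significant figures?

64.06

Checks: |UG| = 48.40 ✓; |GQ| = 49.50 ✓.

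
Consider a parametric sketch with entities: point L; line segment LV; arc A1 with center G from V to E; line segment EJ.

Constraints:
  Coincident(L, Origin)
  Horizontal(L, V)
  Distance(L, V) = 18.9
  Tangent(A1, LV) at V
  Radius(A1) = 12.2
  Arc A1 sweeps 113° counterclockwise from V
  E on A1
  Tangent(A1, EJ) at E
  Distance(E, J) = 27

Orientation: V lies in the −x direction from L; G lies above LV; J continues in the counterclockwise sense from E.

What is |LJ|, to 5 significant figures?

45.617

L is at the origin; L and V share the same y with |LV| = 18.9 and V on the −x side, so V = (-18.900, 0.0000). Since A1 is tangent to LV there, GV ⟂ LV, so G = V + (0, 12.2) = (-18.900, 12.200). On A1, V sits at bearing -90° from G; a 113° counterclockwise sweep puts E at bearing 23°, so E = G + 12.2·(cos 23°, sin 23°) = (-7.6698, 16.967). Since A1 is tangent to EJ there, GE ⟂ EJ, so EJ runs along (−sin 23°, cos 23°); with |EJ| = 27.0, J = (-18.220, 41.821). Then |LJ| = |J − L| = 45.617.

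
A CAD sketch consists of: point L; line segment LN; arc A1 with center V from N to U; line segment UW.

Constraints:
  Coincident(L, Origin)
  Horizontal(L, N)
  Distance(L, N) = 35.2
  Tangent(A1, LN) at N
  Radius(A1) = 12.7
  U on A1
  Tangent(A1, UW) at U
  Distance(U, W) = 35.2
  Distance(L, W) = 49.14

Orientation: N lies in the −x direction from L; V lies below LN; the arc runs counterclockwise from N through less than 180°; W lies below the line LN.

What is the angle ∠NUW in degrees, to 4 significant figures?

111.2°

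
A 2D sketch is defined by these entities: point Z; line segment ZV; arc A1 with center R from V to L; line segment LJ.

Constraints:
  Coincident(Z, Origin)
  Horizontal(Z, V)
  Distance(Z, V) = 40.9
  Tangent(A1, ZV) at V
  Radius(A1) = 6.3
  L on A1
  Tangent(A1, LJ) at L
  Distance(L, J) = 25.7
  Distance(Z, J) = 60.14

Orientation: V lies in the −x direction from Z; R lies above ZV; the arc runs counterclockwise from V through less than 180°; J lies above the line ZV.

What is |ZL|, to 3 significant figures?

37.4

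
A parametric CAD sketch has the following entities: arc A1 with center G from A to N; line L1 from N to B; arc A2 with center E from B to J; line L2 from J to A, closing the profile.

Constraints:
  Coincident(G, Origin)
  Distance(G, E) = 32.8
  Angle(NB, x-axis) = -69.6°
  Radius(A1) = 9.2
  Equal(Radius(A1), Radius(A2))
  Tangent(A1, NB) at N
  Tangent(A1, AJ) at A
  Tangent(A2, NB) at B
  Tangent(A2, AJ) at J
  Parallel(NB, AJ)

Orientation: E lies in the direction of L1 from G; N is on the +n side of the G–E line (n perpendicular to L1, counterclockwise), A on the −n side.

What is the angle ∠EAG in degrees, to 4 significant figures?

74.33°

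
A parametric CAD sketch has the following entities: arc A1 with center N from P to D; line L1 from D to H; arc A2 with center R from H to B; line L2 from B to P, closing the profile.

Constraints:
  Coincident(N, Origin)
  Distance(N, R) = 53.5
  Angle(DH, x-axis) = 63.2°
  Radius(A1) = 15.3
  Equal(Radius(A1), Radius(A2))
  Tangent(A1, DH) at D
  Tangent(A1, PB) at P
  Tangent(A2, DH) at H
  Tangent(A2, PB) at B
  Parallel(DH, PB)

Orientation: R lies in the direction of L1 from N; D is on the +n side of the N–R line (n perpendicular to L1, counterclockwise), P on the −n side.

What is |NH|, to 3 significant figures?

55.6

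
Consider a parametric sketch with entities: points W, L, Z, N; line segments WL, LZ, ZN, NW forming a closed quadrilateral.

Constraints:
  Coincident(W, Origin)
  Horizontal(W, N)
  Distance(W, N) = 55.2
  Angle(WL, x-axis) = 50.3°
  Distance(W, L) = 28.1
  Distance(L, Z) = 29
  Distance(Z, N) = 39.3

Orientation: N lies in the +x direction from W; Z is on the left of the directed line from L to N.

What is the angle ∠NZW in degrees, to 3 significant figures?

67.7°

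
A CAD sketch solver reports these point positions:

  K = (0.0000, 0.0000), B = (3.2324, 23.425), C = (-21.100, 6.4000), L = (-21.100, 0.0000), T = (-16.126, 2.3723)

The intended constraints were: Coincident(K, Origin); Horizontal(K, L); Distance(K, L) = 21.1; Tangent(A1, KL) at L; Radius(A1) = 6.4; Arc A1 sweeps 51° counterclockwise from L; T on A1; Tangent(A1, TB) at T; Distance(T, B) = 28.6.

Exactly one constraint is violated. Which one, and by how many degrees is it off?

Tangent(A1, TB) at T — off by 3.60°.

K = (0.00, 0.00) ✓; K.y = 0.00, L.y = 0.00 ✓; |KL| = 21.10 ✓; ∠(CL, LK) = 90.00° ✓; |CL| = 6.400 ✓; bearing(C→T) − bearing(C→L) = 51.00° ✓; |CT| = 6.400 ✓; ∠(CT, TB) = 93.60° ✗; |TB| = 28.60 ✓.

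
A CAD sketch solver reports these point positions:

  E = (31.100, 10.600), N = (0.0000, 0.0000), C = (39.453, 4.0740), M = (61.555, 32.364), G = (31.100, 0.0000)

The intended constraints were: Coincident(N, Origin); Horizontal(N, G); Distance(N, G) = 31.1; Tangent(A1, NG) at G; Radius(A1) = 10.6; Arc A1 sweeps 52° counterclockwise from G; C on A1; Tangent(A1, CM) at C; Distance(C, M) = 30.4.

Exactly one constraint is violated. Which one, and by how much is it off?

Distance(C, M) = 30.4 — off by 5.50.

N = (0.00, 0.00) ✓; N.y = 0.00, G.y = 0.00 ✓; |NG| = 31.10 ✓; ∠(EG, GN) = 90.00° ✓; |EG| = 10.60 ✓; bearing(E→C) − bearing(E→G) = 52.00° ✓; |EC| = 10.60 ✓; ∠(EC, CM) = 90.00° ✓; |CM| = 35.90 ✗.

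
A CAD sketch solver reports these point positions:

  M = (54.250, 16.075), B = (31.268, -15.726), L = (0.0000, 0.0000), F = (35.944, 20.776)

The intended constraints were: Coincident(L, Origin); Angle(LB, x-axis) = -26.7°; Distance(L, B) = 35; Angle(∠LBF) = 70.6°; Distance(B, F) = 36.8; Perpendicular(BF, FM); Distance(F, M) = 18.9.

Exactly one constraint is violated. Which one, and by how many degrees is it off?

Perpendicular(BF, FM) — off by 7.10°.

L = (0.00, 0.00) ✓; LB at -26.70° ✓; |LB| = 35.00 ✓; ∠LBF = 70.60° ✓; |BF| = 36.80 ✓; ∠(BF, FM) = 97.10° ✗; |FM| = 18.90 ✓.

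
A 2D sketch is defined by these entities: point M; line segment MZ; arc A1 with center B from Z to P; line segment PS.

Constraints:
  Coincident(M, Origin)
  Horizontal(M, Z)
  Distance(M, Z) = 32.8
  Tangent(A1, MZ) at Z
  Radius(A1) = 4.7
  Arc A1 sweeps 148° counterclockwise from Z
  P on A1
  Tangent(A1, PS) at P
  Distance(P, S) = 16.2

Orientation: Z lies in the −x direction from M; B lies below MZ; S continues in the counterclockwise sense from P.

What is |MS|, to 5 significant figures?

27.618

M is at the origin; MZ is horizontal with |MZ| = 32.8 and Z on the −x side, so Z = (-32.800, 0.0000). Since A1 is tangent to MZ there, BZ ⟂ MZ, so B = Z + (0, -4.7) = (-32.800, -4.7000). On A1, Z sits at bearing 90° from B; a 148° counterclockwise sweep puts P at bearing 238°, so P = B + 4.7·(cos 238°, sin 238°) = (-35.291, -8.6858). Tangency of A1 to PS means the radius BP is perpendicular to PS, so PS runs along (−sin 238°, cos 238°); with |PS| = 16.2, S = (-21.552, -17.271). Then |MS| = |S − M| = 27.618.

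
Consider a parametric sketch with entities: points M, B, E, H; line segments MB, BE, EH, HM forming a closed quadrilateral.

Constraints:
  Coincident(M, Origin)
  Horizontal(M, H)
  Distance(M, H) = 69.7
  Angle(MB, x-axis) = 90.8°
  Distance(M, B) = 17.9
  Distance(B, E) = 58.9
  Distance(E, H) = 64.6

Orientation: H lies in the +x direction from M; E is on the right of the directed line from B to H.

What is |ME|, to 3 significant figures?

42.1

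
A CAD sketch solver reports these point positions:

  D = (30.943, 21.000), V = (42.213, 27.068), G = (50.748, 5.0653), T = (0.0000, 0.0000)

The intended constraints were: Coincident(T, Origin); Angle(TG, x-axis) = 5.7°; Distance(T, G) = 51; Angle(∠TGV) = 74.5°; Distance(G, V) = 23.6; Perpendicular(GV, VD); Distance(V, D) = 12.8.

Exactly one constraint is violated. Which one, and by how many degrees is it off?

Perpendicular(GV, VD) — off by 7.10°.

T = (0.00, 0.00) ✓; TG at 5.700° ✓; |TG| = 51.00 ✓; ∠TGV = 74.50° ✓; |GV| = 23.60 ✓; ∠(GV, VD) = 97.10° ✗; |VD| = 12.80 ✓.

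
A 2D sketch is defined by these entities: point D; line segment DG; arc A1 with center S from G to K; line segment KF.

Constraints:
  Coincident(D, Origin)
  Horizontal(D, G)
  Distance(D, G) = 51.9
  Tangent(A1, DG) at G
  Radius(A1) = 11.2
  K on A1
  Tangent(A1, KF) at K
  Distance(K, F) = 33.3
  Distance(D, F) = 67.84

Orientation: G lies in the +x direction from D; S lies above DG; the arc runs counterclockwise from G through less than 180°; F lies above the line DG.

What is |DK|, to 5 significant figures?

64.150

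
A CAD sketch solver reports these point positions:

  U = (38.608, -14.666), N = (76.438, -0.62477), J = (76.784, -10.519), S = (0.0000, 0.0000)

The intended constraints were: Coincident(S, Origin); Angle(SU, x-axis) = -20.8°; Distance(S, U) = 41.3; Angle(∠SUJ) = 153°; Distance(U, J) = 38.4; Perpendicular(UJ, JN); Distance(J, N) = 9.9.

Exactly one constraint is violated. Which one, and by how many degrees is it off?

Perpendicular(UJ, JN) — off by 4.20°.

S = (0.00, 0.00) ✓; SU at -20.80° ✓; |SU| = 41.30 ✓; ∠SUJ = 153.0° ✓; |UJ| = 38.40 ✓; ∠(UJ, JN) = 85.80° ✗; |JN| = 9.900 ✓.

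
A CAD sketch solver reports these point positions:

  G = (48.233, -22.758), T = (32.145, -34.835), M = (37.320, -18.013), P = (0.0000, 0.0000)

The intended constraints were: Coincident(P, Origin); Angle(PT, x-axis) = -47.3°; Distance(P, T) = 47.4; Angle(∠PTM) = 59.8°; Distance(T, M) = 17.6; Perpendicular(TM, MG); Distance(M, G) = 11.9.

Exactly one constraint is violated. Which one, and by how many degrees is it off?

Perpendicular(TM, MG) — off by 6.40°.

P = (0.00, 0.00) ✓; PT at -47.30° ✓; |PT| = 47.40 ✓; ∠PTM = 59.80° ✓; |TM| = 17.60 ✓; ∠(TM, MG) = 96.40° ✗; |MG| = 11.90 ✓.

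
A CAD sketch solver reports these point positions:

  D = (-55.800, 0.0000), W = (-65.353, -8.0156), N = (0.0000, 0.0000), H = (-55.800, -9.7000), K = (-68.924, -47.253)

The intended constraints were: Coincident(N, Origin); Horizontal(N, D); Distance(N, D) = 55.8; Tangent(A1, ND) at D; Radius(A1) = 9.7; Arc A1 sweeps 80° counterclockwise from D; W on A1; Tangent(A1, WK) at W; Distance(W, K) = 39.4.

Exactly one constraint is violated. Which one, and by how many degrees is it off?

Tangent(A1, WK) at W — off by 4.80°.

N = (0.00, 0.00) ✓; N.y = 0.00, D.y = 0.00 ✓; |ND| = 55.80 ✓; ∠(HD, DN) = 90.00° ✓; |HD| = 9.700 ✓; bearing(H→W) − bearing(H→D) = 80.00° ✓; |HW| = 9.700 ✓; ∠(HW, WK) = 85.20° ✗; |WK| = 39.40 ✓.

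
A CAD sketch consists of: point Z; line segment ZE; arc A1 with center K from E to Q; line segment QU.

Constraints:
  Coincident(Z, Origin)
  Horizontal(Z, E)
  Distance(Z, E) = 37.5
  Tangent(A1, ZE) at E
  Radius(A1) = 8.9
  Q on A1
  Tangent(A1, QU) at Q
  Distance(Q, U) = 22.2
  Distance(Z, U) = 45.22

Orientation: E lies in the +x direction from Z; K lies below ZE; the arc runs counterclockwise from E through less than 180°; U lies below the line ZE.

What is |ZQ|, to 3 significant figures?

30.4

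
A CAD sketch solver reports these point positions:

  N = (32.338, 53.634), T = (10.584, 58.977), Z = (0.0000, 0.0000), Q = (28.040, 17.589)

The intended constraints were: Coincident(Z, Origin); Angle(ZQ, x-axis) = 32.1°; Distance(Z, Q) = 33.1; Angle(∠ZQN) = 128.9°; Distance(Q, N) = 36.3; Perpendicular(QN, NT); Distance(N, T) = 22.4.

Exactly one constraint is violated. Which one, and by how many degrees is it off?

Perpendicular(QN, NT) — off by 7.00°.

Z = (0.00, 0.00) ✓; ZQ at 32.10° ✓; |ZQ| = 33.10 ✓; ∠ZQN = 128.9° ✓; |QN| = 36.30 ✓; ∠(QN, NT) = 83.00° ✗; |NT| = 22.40 ✓.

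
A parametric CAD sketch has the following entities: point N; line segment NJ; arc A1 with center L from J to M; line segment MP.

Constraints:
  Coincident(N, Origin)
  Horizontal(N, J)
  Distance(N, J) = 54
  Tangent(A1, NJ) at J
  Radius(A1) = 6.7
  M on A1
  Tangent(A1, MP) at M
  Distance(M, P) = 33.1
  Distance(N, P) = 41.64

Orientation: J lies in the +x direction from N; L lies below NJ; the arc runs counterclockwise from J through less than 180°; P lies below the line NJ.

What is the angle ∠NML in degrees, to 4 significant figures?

147.6°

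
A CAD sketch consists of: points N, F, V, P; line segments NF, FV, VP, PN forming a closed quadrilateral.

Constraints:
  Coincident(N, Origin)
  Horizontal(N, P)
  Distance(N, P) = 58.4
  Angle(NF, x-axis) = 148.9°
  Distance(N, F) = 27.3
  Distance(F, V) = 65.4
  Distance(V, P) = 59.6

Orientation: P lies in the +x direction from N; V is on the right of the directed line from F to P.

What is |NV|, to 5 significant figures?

42.004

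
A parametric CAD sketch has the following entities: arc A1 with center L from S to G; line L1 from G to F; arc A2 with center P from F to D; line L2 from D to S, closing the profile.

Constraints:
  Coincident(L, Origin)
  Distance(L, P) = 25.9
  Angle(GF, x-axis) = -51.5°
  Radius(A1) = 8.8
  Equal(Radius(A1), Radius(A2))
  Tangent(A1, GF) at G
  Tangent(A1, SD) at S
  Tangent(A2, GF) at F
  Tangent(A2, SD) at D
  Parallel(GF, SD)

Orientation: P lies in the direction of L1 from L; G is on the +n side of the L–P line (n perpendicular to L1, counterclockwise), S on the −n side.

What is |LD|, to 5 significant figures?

27.354

The slot axis is L1's direction at -51.5°, so u = (cos -51.5°, sin -51.5°) = (0.62251, -0.78261) and n = (−sin -51.5°, cos -51.5°) = (0.78261, 0.62251). L is at the origin and P lies 25.9 along u from L, so P = 25.9·u = (16.123, -20.270). Tangency of A1 to both parallel lines with radius 8.8 puts G and S at L ± 8.8·n: G = (6.8870, 5.4781), S = (-6.8870, -5.4781). Equal radii place F and D the same way about P: F = P + 8.8·n = (23.010, -14.791), D = P − 8.8·n = (9.2362, -25.748). Then |LD| = |D − L| = 27.354.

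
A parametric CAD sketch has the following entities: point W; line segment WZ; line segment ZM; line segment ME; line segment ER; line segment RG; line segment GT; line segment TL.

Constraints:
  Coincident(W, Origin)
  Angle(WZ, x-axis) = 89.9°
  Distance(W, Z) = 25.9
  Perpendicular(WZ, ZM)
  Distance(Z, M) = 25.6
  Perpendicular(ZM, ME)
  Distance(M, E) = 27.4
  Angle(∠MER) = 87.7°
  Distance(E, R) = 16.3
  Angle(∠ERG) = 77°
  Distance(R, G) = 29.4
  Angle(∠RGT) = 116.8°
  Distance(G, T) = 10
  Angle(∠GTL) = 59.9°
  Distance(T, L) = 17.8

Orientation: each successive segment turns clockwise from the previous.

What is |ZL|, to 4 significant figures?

25.00

W is at the origin; WZ runs at 89.9° with length 25.9, so Z = (0.04520, 25.90). WZ ⟂ ZM, so ZM runs at -0.1000°; with |ZM| = 25.6, M = (25.65, 25.86). ZM is perpendicular to ME, so ME runs at -90.10°; with |ME| = 27.4, E = (25.60, -1.545). ∠MER = 87.7° gives ER at 177.6° from the x-axis; with |ER| = 16.3, R = (9.312, -0.8621). ∠ERG = 77.0° gives RG at 74.60° from the x-axis; with |RG| = 29.4, G = (17.12, 27.48). ∠RGT = 116.8° gives GT at 11.40° from the x-axis; with |GT| = 10.0, T = (26.92, 29.46). ∠GTL = 59.9° gives TL at -108.7° from the x-axis; with |TL| = 17.8, L = (21.21, 12.60). Then |ZL| = |L − Z| = 25.00.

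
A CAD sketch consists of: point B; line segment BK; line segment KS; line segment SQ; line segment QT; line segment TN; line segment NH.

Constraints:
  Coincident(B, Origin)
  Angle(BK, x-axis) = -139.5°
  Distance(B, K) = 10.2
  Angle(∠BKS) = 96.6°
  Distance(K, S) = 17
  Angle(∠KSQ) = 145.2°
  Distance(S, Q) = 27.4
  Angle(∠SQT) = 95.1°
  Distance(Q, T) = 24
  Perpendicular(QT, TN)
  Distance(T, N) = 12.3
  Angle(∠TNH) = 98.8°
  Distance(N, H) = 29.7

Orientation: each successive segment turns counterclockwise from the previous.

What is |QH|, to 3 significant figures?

17.7

B is at the origin; BK runs at -139.5° with length 10.2, so K = (-7.76, -6.62). ∠BKS = 96.6° gives KS at -56.1° from the x-axis; with |KS| = 17.0, S = (1.73, -20.7). ∠KSQ = 145.2° gives SQ at -21.3° from the x-axis; with |SQ| = 27.4, Q = (27.3, -30.7). ∠SQT = 95.1° gives QT at 63.6° from the x-axis; with |QT| = 24.0, T = (37.9, -9.19). The perpendicularity gives TN at right angles to QT, so TN runs at 154°; with |TN| = 12.3, N = (26.9, -3.72). ∠TNH = 98.8° gives NH at -125° from the x-axis; with |NH| = 29.7, H = (9.79, -28.0). Then |QH| = |H − Q| = 17.7.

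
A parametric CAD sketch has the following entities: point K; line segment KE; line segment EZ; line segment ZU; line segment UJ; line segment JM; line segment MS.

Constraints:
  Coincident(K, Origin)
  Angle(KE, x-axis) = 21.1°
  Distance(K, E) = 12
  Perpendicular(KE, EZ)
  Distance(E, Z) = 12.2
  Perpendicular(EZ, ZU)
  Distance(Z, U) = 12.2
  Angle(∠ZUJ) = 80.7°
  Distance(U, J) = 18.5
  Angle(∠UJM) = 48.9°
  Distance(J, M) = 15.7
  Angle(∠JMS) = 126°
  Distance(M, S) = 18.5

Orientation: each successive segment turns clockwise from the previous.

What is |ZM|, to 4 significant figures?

6.211

∠ZUJ = 80.7° gives UJ at 101.8° from the x-axis; with |UJ| = 18.5, J = (0.4222, 6.655). ∠UJM = 48.9° gives JM at -29.30° from the x-axis; with |JM| = 15.7, M = (14.11, -1.028). Then |ZM| = |M − Z| = 6.211.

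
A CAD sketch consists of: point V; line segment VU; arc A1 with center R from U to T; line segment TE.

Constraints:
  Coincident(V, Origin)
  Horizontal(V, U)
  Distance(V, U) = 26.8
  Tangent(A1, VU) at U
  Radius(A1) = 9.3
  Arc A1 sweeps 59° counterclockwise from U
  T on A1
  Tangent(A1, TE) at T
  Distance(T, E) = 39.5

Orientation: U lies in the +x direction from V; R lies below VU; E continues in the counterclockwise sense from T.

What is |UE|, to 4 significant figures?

47.69

On A1, U sits at bearing 90° from R; a 59° counterclockwise sweep puts T at bearing 149°, so T = R + 9.3·(cos 149°, sin 149°) = (18.83, -4.510). The tangent condition forces RT to be normal to TE, so TE runs along (−sin 149°, cos 149°); with |TE| = 39.5, E = (-1.516, -38.37). Then |UE| = |E − U| = 47.69.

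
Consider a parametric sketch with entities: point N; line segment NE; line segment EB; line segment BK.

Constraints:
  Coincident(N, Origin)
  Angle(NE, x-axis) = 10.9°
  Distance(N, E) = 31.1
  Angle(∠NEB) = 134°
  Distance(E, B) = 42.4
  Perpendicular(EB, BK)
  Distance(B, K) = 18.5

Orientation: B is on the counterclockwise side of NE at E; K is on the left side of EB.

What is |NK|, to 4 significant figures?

64.12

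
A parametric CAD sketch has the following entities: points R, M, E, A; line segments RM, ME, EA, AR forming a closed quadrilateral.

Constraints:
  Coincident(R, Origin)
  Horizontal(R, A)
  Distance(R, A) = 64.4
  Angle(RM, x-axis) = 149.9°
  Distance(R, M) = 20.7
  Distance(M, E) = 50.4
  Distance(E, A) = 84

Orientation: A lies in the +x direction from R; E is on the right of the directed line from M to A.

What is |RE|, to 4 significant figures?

40.57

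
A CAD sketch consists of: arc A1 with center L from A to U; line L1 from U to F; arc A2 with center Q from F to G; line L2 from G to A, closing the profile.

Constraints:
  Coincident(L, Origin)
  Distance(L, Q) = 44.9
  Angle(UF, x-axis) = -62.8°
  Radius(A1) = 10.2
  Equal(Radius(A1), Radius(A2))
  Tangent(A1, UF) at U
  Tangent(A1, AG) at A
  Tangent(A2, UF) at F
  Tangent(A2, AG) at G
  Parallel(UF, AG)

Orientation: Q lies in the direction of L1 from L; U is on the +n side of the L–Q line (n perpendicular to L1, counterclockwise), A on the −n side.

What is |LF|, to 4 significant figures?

46.04

The slot axis is L1's direction at -62.8°, so u = (cos -62.8°, sin -62.8°) = (0.4571, -0.8894) and n = (−sin -62.8°, cos -62.8°) = (0.8894, 0.4571). L is at the origin and Q lies 44.9 along u from L, so Q = 44.9·u = (20.52, -39.93). Tangency of A1 to both parallel lines with radius 10.2 puts U and A at L ± 10.2·n: U = (9.072, 4.662), A = (-9.072, -4.662). Equal radii place F and G the same way about Q: F = Q + 10.2·n = (29.60, -35.27), G = Q − 10.2·n = (11.45, -44.60). Then |LF| = |F − L| = 46.04.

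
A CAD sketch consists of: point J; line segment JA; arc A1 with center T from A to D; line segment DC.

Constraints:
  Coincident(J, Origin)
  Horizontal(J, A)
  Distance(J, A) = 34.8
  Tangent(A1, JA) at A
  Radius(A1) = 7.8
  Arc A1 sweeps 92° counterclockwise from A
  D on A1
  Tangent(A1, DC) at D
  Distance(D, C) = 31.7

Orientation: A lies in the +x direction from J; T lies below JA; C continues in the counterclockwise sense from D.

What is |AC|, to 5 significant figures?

40.312

J is at the origin; J and A share the same y with |JA| = 34.8 and A on the +x side, so A = (34.800, 0.0000). The tangent condition forces TA to be normal to JA, so T = A + (0, -7.8) = (34.800, -7.8000). On A1, A sits at bearing 90° from T; a 92° counterclockwise sweep puts D at bearing 182°, so D = T + 7.8·(cos 182°, sin 182°) = (27.005, -8.0722). Tangency of A1 to DC means the radius TD is perpendicular to DC, so DC runs along (−sin 182°, cos 182°); with |DC| = 31.7, C = (28.111, -39.753). Then |AC| = |C − A| = 40.312.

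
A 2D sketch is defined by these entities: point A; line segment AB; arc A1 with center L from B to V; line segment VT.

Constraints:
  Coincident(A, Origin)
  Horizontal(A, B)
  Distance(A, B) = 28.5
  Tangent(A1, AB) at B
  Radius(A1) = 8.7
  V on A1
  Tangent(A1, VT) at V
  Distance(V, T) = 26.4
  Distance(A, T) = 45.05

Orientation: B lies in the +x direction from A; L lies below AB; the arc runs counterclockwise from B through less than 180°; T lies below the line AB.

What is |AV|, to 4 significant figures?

22.80

Checks: ∠(LB, BA) = 90.00° ✓; |LV| = 8.700 ✓; ∠(LV, VT) = 90.00° ✓; |VT| = 26.40 ✓; |AT| = 45.05 ✓.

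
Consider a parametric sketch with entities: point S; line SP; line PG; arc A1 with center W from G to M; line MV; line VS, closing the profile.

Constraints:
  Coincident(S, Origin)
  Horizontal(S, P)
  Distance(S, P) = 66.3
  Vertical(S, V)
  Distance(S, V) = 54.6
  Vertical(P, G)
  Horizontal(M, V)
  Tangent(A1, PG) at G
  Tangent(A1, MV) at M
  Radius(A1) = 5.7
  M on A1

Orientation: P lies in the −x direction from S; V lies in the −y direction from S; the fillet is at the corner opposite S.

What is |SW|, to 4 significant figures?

77.87

SV is vertical with |SV| = 54.6 and V on the −y side, so V = (0.000, -54.60). The virtual corner opposite S is at (-66.30, -54.60). The tangent condition forces WG to be normal to PG and tangency of A1 to MV means the radius WM is perpendicular to MV, with radius 5.7, so the center W sits 5.7 in from both sides at W = (-60.60, -48.90). Then |SW| = |W − S| = 77.87.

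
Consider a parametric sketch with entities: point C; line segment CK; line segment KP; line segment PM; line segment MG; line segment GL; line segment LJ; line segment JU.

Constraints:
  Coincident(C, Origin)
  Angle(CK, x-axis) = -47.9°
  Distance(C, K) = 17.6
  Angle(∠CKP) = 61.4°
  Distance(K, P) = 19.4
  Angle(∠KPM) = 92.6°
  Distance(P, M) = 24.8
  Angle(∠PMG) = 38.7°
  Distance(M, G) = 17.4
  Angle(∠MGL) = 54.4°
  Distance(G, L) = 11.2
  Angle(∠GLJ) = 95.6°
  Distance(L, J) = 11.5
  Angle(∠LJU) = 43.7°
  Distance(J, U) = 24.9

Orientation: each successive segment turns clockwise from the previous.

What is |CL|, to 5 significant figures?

12.726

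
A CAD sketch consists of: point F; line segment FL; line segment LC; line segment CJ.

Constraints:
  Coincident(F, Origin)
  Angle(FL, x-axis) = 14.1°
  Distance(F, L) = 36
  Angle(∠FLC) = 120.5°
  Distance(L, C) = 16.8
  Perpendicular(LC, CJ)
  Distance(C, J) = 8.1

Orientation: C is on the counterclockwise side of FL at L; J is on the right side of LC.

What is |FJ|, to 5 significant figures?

52.538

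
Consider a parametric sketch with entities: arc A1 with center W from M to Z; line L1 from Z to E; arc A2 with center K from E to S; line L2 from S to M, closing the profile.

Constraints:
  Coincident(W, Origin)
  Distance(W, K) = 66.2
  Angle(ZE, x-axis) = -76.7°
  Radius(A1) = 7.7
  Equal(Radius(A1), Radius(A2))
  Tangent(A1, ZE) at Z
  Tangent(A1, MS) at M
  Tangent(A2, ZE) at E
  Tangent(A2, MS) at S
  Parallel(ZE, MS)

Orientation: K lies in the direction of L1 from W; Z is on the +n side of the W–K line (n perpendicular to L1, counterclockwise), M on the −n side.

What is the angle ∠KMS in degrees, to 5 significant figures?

6.6345°

Tangency of A1 to both parallel lines with radius 7.7 puts Z and M at W ± 7.7·n: Z = (7.4935, 1.7714), M = (-7.4935, -1.7714). Equal radii place E and S the same way about K: E = K + 7.7·n = (22.723, -62.653), S = K − 7.7·n = (7.7358, -66.196). Then cos ∠KMS = MK·MS / (|MK||MS|), giving 6.6345°.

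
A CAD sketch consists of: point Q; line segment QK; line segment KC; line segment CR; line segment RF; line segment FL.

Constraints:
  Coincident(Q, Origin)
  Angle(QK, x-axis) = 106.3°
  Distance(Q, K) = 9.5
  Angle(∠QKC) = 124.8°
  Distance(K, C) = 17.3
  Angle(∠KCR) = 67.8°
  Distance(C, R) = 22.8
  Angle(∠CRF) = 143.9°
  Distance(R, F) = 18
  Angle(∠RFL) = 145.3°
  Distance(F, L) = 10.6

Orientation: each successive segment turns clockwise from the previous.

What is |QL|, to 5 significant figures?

25.149

∠CRF = 143.9° gives RF at -97.200° from the x-axis; with |RF| = 18.0, F = (16.960, -15.237). ∠RFL = 145.3° gives FL at -131.90° from the x-axis; with |FL| = 10.6, L = (9.8812, -23.127). Then |QL| = |L − Q| = 25.149.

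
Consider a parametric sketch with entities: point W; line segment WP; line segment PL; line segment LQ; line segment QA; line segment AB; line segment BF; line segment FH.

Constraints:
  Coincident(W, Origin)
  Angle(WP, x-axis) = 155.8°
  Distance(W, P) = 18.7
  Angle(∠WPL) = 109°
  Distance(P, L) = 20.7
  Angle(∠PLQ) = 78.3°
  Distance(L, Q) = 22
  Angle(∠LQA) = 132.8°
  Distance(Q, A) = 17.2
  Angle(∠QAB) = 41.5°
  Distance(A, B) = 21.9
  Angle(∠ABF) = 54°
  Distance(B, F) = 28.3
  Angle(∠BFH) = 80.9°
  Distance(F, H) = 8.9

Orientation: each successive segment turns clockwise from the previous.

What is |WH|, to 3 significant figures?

29.7

W is at the origin; WP runs at 155.8° with length 18.7, so P = (-17.1, 7.67). ∠WPL = 109.0° gives PL at 84.8° from the x-axis; with |PL| = 20.7, L = (-15.2, 28.3). ∠PLQ = 78.3° gives LQ at -16.9° from the x-axis; with |LQ| = 22.0, Q = (5.87, 21.9). ∠LQA = 132.8° gives QA at -64.1° from the x-axis; with |QA| = 17.2, A = (13.4, 6.41). ∠QAB = 41.5° gives AB at 157° from the x-axis; with |AB| = 21.9, B = (-6.84, 14.8). ∠ABF = 54.0° gives BF at 31.4° from the x-axis; with |BF| = 28.3, F = (17.3, 29.6). ∠BFH = 80.9° gives FH at -67.7° from the x-axis; with |FH| = 8.9, H = (20.7, 21.3). Then |WH| = |H − W| = 29.7.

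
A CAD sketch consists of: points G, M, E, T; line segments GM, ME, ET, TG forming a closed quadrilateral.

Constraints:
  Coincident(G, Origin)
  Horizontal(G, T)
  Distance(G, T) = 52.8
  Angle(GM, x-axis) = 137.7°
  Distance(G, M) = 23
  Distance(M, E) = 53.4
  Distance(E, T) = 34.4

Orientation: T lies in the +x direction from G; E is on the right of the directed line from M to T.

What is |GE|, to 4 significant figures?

30.44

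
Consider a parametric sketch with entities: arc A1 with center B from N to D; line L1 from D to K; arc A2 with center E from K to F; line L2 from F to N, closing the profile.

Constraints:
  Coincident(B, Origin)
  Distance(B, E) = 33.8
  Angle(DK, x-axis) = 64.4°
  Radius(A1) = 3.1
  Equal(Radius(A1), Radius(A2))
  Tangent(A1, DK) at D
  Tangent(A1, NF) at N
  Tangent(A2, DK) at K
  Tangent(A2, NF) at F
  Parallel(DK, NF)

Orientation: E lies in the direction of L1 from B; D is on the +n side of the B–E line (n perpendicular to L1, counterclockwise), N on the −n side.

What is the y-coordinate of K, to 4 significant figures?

31.82

Tangency of A1 to both parallel lines with radius 3.1 puts D and N at B ± 3.1·n: D = (-2.796, 1.339), N = (2.796, -1.339). Equal radii place K and F the same way about E: K = E + 3.1·n = (11.81, 31.82), F = E − 3.1·n = (17.40, 29.14). So K.y = 31.82.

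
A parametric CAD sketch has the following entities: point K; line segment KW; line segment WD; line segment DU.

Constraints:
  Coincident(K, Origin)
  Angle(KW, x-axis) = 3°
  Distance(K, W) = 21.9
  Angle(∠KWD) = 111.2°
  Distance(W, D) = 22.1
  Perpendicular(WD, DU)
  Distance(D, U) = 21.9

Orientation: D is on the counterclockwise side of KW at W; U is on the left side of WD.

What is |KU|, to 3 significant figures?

30.1

K is at the origin; KW runs at 3.0° with length 21.9, so W = 21.9·(cos 3.0°, sin 3.0°) = (21.9, 1.15). ∠KWD = 111.2°, so WD runs at 3.0° + (180° − 111.2°) = 71.8° from the x-axis; with |WD| = 22.1, D = W + 22.1·(cos 71.8°, sin 71.8°) = (28.8, 22.1). WD is perpendicular to DU; with |DU| = 21.9 on the left of WD, U = D + 21.9·(-0.950, 0.312) = (7.97, 29.0). Then |KU| = |U − K| = 30.1.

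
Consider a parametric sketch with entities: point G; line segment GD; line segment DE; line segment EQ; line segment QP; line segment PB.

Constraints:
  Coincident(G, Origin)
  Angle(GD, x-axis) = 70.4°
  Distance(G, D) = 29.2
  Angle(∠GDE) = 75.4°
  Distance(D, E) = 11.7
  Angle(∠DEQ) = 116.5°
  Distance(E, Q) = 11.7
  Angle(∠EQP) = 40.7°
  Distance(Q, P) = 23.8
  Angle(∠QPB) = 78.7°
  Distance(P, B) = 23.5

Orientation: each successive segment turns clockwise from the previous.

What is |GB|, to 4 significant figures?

46.48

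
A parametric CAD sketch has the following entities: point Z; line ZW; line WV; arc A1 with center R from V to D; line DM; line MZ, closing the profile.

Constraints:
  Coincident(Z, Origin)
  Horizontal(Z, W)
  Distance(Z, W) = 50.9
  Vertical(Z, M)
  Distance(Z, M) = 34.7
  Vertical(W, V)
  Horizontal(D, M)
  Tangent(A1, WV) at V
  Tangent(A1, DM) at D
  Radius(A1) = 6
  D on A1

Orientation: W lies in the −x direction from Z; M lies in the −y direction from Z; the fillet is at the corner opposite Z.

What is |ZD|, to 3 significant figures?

56.7

Z is at the origin; Z and W share the same y with |ZW| = 50.9 and W on the −x side, so W = (-50.9, 0.00). Z and M share the same x with |ZM| = 34.7 and M on the −y side, so M = (0.00, -34.7). The virtual corner opposite Z is at (-50.9, -34.7). Tangency of A1 to WV means the radius RV is perpendicular to WV and tangency of A1 to DM means the radius RD is perpendicular to DM, with radius 6.0, so the center R sits 6.0 in from both sides at R = (-44.9, -28.7). That places the tangent points at V = (-50.9, -28.7) on WV and D = (-44.9, -34.7) on DM. Then |ZD| = |D − Z| = 56.7.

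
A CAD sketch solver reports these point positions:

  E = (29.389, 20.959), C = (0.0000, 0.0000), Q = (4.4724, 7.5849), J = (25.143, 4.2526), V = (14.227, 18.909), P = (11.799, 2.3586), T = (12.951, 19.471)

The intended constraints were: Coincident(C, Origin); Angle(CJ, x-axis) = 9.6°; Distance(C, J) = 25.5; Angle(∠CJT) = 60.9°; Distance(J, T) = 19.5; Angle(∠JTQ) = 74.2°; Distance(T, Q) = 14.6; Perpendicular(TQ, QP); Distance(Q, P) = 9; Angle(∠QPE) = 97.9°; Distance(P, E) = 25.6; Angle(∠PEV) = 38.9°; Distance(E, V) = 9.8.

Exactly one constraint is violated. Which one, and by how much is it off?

Distance(E, V) = 9.8 — off by 5.50.

C = (0.00, 0.00) ✓; CJ at 9.600° ✓; |CJ| = 25.50 ✓; ∠CJT = 60.90° ✓; |JT| = 19.50 ✓; ∠JTQ = 74.20° ✓; |TQ| = 14.60 ✓; ∠(TQ, QP) = 90.00° ✓; |QP| = 9.000 ✓; ∠QPE = 97.90° ✓; |PE| = 25.60 ✓; ∠PEV = 38.90° ✓; |EV| = 15.30 ✗.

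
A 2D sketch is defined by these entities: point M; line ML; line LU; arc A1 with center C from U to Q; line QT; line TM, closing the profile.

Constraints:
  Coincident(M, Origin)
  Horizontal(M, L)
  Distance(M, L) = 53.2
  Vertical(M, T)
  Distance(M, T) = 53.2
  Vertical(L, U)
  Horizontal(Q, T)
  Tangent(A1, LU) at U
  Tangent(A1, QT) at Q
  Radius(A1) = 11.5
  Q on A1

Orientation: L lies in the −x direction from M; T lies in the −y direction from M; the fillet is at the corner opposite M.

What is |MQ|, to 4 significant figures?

67.60

M is at the origin; M and L share the same y with |ML| = 53.2 and L on the −x side, so L = (-53.20, 0.000). M and T share the same x with |MT| = 53.2 and T on the −y side, so T = (0.000, -53.20). The virtual corner opposite M is at (-53.20, -53.20). The tangent condition forces CU to be normal to LU and since A1 is tangent to QT there, CQ ⟂ QT, with radius 11.5, so the center C sits 11.5 in from both sides at C = (-41.70, -41.70). That places the tangent points at U = (-53.20, -41.70) on LU and Q = (-41.70, -53.20) on QT. Then |MQ| = |Q − M| = 67.60.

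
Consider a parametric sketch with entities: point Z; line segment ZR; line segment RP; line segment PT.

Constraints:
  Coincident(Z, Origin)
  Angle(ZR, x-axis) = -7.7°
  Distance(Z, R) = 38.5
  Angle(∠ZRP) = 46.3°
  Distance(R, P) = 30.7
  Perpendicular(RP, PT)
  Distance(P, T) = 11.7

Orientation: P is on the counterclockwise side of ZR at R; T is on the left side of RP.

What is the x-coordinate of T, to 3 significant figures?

10.6

Z is at the origin; ZR runs at -7.7° with length 38.5, so R = 38.5·(cos -7.7°, sin -7.7°) = (38.2, -5.16). ∠ZRP = 46.3°, so RP runs at -7.7° + (180° − 46.3°) = 126° from the x-axis; with |RP| = 30.7, P = R + 30.7·(cos 126°, sin 126°) = (20.1, 19.7). The perpendicularity gives PT at right angles to RP; with |PT| = 11.7 on the left of RP, T = P + 11.7·(-0.809, -0.588) = (10.6, 12.8). So T.x = 10.6.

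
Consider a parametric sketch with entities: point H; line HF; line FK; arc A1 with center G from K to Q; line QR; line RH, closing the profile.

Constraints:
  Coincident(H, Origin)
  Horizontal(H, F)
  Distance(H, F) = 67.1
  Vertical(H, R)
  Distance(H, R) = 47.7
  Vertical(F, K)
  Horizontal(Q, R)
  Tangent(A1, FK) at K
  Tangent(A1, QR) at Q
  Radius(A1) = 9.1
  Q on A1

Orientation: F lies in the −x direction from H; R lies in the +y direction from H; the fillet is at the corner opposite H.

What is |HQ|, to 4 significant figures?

75.10

H is at the origin; H and F share the same y with |HF| = 67.1 and F on the −x side, so F = (-67.10, 0.000). HR is vertical with |HR| = 47.7 and R on the +y side, so R = (0.000, 47.70). The virtual corner opposite H is at (-67.10, 47.70). A1 meets FK tangentially, so GK is at right angles to FK and since A1 is tangent to QR there, GQ ⟂ QR, with radius 9.1, so the center G sits 9.1 in from both sides at G = (-58.00, 38.60). That places the tangent points at K = (-67.10, 38.60) on FK and Q = (-58.00, 47.70) on QR. Then |HQ| = |Q − H| = 75.10.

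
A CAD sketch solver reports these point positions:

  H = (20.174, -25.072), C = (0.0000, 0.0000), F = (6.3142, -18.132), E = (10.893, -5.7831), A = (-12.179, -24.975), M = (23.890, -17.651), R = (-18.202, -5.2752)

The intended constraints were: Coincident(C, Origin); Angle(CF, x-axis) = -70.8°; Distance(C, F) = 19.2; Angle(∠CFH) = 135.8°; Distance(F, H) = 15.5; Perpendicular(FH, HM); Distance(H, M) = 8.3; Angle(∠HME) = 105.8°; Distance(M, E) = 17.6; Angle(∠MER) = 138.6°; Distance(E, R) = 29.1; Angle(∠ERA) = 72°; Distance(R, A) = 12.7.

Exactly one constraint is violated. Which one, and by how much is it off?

Distance(R, A) = 12.7 — off by 7.90.

C = (0.00, 0.00) ✓; CF at -70.80° ✓; |CF| = 19.20 ✓; ∠CFH = 135.8° ✓; |FH| = 15.50 ✓; ∠(FH, HM) = 90.00° ✓; |HM| = 8.299 ✓; ∠HME = 105.8° ✓; |ME| = 17.60 ✓; ∠MER = 138.6° ✓; |ER| = 29.10 ✓; ∠ERA = 72.00° ✓; |RA| = 20.60 ✗.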